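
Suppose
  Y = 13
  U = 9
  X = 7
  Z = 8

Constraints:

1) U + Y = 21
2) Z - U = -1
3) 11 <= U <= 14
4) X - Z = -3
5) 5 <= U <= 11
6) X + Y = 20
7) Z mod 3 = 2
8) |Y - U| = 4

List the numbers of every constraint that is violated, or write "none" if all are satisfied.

Constraints 1, 3, 4 are violated.

1) U + Y = 9 + 13 = 22, not 21 — violated.
2) Z - U = 8 - 9 = -1 — satisfied.
3) U = 9 is outside [11, 14] — violated.
4) X - Z = 7 - 8 = -1, not -3 — violated.
5) U = 9 lies in [5, 11] — satisfied.
6) X + Y = 7 + 13 = 20 — satisfied.
7) 8 mod 3 = 2 — satisfied.
8) |13 - 9| = 4 — satisfied.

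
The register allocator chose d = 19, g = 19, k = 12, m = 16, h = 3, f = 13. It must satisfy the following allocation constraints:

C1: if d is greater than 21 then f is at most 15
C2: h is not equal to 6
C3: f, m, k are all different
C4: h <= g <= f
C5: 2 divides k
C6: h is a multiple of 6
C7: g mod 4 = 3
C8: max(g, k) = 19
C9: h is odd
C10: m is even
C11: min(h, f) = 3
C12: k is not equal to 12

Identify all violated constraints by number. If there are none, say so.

C1: d = 19, not > 21; antecedent false, conditional vacuously true — holds.
C2: h = 3, and 3 ≠ 6 — holds.
C3: values 13, 16, 12 are pairwise distinct — holds.
C4: values 3, 19, 13; g = 19 is not <= f = 13 — fails.
C5: 12 / 2 = 6, so 2 divides 12 — holds.
C6: 3 = 6*0 + 3, so 6 does not divide 3 — fails.
C7: 19 mod 4 = 3 — holds.
C8: max(19, 12) = 19 — holds.
C9: h = 3 is odd — holds.
C10: m = 16 is even — holds.
C11: min(3, 13) = 3 — holds.
C12: k = 12, but 12 is required to differ — fails.

No — constraints 4, 6, and 12 are not satisfied.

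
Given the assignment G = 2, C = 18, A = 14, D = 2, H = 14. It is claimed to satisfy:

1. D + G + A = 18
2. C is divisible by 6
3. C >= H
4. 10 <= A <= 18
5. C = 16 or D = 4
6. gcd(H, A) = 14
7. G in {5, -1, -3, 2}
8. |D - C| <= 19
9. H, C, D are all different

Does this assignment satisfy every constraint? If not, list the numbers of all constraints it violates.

1. D + G + A = 2 + 2 + 14 = 18 — OK.
2. 18 / 6 = 3, so 6 divides 18 — OK.
3. C = 18, H = 14; 18 ≥ 14 — OK.
4. A = 14 lies in [10, 18] — OK.
5. C = 18 ≠ 16 and D = 2 ≠ 4; both disjuncts false — violated.
6. gcd(14, 14) = 14 — OK.
7. G = 2 is in {5, -1, -3, 2} — OK.
8. |2 - 18| = 16; 16 ≤ 19 — OK.
9. values 14, 18, 2 are pairwise distinct — OK.

No — constraint 5 is not satisfied.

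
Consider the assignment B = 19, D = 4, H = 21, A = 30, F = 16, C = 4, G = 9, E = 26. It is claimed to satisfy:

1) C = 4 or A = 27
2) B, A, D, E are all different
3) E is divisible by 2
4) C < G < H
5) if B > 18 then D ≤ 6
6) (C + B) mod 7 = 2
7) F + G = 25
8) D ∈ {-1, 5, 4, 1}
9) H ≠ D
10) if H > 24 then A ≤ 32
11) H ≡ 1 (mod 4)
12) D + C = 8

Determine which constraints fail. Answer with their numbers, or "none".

1) C = 4 = 4 (first disjunct) — satisfied.
2) values 19, 30, 4, 26 are pairwise distinct — satisfied.
3) 26 / 2 = 13, so 2 divides 26 — satisfied.
4) values 4 < 9 < 21 — satisfied.
5) B = 19 > 18, so we need D ≤ 6; D = 4 ≤ 6 — satisfied.
6) C + B = 23; 23 mod 7 = 2 — satisfied.
7) F + G = 16 + 9 = 25 — satisfied.
8) D = 4 is in {-1, 5, 4, 1} — satisfied.
9) H = 21, D = 4; distinct — satisfied.
10) H = 21, not > 24; antecedent false, conditional vacuously true — satisfied.
11) 21 mod 4 = 1 — satisfied.
12) D + C = 4 + 4 = 8 — satisfied.

All constraints are satisfied.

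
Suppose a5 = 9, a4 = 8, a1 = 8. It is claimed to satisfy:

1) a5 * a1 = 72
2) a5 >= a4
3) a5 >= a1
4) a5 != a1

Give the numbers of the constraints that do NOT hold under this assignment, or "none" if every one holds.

1) a5 * a1 = 9 * 8 = 72 — holds.
2) a5 = 9, a4 = 8; 9 ≥ 8 — holds.
3) a5 = 9, a1 = 8; 9 ≥ 8 — holds.
4) a5 = 9, a1 = 8; distinct — holds.

The assignment satisfies every constraint.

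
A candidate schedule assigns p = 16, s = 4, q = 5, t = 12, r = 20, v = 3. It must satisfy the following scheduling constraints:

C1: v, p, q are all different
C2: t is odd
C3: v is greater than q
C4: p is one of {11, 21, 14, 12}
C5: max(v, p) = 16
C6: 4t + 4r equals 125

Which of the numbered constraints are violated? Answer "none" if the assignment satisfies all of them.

C1: values 3, 16, 5 are pairwise distinct — OK.
C2: t = 12 is even — violated.
C3: v = 3, q = 5; 3 ≤ 5 (want >) — violated.
C4: p = 16 is not in {11, 21, 14, 12} — violated.
C5: max(3, 16) = 16 — OK.
C6: 4t + 4r = 4(12) + 4(20) = 128, not 125 — violated.

Constraints 2, 3, 4, 6 do not hold.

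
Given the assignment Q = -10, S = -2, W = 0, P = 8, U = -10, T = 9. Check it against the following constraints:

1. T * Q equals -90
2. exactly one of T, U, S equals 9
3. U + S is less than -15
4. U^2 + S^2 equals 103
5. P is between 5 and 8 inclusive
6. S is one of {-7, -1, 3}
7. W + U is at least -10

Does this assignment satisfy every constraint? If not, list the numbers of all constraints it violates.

Constraints 3, 4, and 6 do not hold.

1. T * Q = 9 * (-10) = -90 — holds.
2. T=9, U=-10, S=-2; 1 of them equals 9 — holds.
3. U + S = -10 + (-2) = -12; -12 ≥ -15, bound -15 not met — fails.
4. U^2 + S^2 = (-10)^2 + (-2)^2 = 100 + 4 = 104, not 103 — fails.
5. P = 8 lies in [5, 8] — holds.
6. S = -2 is not in {-7, -1, 3} — fails.
7. W + U = 0 + (-10) = -10; -10 ≥ -10 — holds.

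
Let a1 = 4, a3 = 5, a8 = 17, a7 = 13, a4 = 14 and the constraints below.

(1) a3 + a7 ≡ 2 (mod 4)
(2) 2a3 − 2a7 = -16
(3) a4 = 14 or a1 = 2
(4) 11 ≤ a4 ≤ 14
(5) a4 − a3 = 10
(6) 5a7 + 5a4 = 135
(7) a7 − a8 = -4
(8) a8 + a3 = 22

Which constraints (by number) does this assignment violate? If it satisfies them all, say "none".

(1) a3 + a7 = 18; 18 mod 4 = 2  ✓
(2) 2a3 − 2a7 = 2(5) − 2(13) = -16  ✓
(3) a4 = 14 = 14 (first disjunct)  ✓
(4) a4 = 14 lies in [11, 14]  ✓
(5) a4 − a3 = 14 − 5 = 9, not 10  ✗
(6) 5a7 + 5a4 = 5(13) + 5(14) = 135  ✓
(7) a7 − a8 = 13 − 17 = -4  ✓
(8) a8 + a3 = 17 + 5 = 22  ✓

No — constraint 5 is not satisfied.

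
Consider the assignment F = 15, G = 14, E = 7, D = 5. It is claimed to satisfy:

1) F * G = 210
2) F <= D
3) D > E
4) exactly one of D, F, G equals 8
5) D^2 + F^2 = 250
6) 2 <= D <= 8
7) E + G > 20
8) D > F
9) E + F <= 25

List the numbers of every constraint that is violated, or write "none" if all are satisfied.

1) F * G = 15 * 14 = 210  true
2) F = 15, D = 5; 15 > 5 (want ≤)  false
3) D = 5, E = 7; 5 ≤ 7 (want >)  false
4) D=5, F=15, G=14; 0 of them equal 8, not exactly one  false
5) D^2 + F^2 = 5^2 + 15^2 = 25 + 225 = 250  true
6) D = 5 lies in [2, 8]  true
7) E + G = 7 + 14 = 21; 21 > 20  true
8) D = 5, F = 15; 5 ≤ 15 (want >)  false
9) E + F = 7 + 15 = 22; 22 ≤ 25  true

Violated: 2, 3, 4, and 8.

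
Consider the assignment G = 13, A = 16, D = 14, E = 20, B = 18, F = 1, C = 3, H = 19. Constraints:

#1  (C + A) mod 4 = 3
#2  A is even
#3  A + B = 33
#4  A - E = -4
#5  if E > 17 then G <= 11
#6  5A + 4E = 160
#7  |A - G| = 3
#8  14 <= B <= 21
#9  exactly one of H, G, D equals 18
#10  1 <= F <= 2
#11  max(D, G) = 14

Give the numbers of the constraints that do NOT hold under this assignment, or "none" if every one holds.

The assignment fails constraints 3, 5, 9.

#1 C + A = 19; 19 mod 4 = 3 — holds.
#2 A = 16 is even — holds.
#3 A + B = 16 + 18 = 34, not 33 — fails.
#4 A - E = 16 - 20 = -4 — holds.
#5 E = 20 > 17, so we need G ≤ 11; but G = 13 > 11 — fails.
#6 5A + 4E = 5(16) + 4(20) = 160 — holds.
#7 |16 - 13| = 3 — holds.
#8 B = 18 lies in [14, 21] — holds.
#9 H=19, G=13, D=14; 0 of them equal 18, not exactly one — fails.
#10 F = 1 lies in [1, 2] — holds.
#11 max(14, 13) = 14 — holds.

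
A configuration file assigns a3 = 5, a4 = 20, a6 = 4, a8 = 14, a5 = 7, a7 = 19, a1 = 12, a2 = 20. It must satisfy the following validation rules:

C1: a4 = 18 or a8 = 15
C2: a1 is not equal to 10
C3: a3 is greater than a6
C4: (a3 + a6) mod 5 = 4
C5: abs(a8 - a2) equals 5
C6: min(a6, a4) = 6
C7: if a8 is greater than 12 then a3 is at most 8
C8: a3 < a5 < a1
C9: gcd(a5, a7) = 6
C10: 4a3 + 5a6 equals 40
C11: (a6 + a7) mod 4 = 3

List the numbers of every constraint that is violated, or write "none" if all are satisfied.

C1: a4 = 20 ≠ 18 and a8 = 14 ≠ 15; both disjuncts false — violated.
C2: a1 = 12, and 12 ≠ 10 — OK.
C3: a3 = 5, a6 = 4; 5 > 4 — OK.
C4: a3 + a6 = 9; 9 mod 5 = 4 — OK.
C5: abs(14 - 20) = 6, not 5 — violated.
C6: min(4, 20) = 4, not 6 — violated.
C7: a8 = 14 > 12, so we need a3 ≤ 8; a3 = 5 ≤ 8 — OK.
C8: values 5 < 7 < 12 — OK.
C9: gcd(7, 19) = 1, not 6 — violated.
C10: 4a3 + 5a6 = 4(5) + 5(4) = 40 — OK.
C11: a6 + a7 = 23; 23 mod 4 = 3 — OK.

Constraints 1, 5, 6, and 9 do not hold.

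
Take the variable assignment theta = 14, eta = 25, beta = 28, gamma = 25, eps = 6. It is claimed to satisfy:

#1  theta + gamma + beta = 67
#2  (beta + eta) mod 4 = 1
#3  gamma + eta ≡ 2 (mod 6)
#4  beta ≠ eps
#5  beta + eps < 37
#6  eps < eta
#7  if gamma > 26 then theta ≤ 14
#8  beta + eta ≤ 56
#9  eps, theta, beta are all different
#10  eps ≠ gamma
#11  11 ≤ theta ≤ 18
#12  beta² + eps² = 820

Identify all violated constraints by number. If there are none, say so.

None — every constraint holds.

#1 theta + gamma + beta = 14 + 25 + 28 = 67  ✔
#2 beta + eta = 53; 53 mod 4 = 1  ✔
#3 gamma + eta = 50; 50 mod 6 = 2  ✔
#4 beta = 28, eps = 6; distinct  ✔
#5 beta + eps = 28 + 6 = 34; 34 < 37  ✔
#6 eps = 6, eta = 25; 6 < 25  ✔
#7 gamma = 25, not > 26; antecedent false, conditional vacuously true  ✔
#8 beta + eta = 28 + 25 = 53; 53 ≤ 56  ✔
#9 values 6, 14, 28 are pairwise distinct  ✔
#10 eps = 6, gamma = 25; distinct  ✔
#11 theta = 14 lies in [11, 18]  ✔
#12 beta² + eps² = 28² + 6² = 784 + 36 = 820  ✔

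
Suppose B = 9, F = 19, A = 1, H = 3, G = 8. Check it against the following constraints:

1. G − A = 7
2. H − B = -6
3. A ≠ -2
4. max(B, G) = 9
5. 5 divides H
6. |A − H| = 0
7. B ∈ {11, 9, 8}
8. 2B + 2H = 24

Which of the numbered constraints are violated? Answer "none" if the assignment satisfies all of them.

1. G − A = 8 − 1 = 7  yes
2. H − B = 3 − 9 = -6  yes
3. A = 1, and 1 ≠ -2  yes
4. max(9, 8) = 9  yes
5. 3 = 5×0 + 3, so 5 does not divide 3  no
6. |1 − 3| = 2, not 0  no
7. B = 9 is in {11, 9, 8}  yes
8. 2B + 2H = 2(9) + 2(3) = 24  yes

Constraints 5 and 6 are violated.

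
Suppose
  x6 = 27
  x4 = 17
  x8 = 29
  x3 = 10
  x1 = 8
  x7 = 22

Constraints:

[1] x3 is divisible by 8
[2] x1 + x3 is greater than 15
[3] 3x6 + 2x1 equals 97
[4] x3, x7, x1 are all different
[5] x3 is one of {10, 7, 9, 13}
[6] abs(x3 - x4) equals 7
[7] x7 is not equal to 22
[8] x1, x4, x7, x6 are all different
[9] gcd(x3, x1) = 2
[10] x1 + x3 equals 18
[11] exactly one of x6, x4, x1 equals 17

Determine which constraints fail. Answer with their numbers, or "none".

Violated: 1 and 7.

[1] 10 = 8*1 + 2, so 8 does not divide 10 — does not hold.
[2] x1 + x3 = 8 + 10 = 18; 18 > 15 — holds.
[3] 3x6 + 2x1 = 3(27) + 2(8) = 97 — holds.
[4] values 10, 22, 8 are pairwise distinct — holds.
[5] x3 = 10 is in {10, 7, 9, 13} — holds.
[6] abs(10 - 17) = 7 — holds.
[7] x7 = 22, but 22 is required to differ — does not hold.
[8] values 8, 17, 22, 27 are pairwise distinct — holds.
[9] gcd(10, 8) = 2 — holds.
[10] x1 + x3 = 8 + 10 = 18 — holds.
[11] x6=27, x4=17, x1=8; 1 of them equals 17 — holds.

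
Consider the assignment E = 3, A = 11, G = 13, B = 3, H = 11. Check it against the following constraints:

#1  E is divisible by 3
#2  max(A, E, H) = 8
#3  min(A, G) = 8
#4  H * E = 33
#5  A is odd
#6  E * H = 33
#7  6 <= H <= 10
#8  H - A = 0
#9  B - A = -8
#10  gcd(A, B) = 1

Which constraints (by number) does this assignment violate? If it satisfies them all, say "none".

#1 3 / 3 = 1, so 3 divides 3  yes
#2 max(11, 3, 11) = 11, not 8  no
#3 min(11, 13) = 11, not 8  no
#4 H * E = 11 * 3 = 33  yes
#5 A = 11 is odd  yes
#6 E * H = 3 * 11 = 33  yes
#7 H = 11 is outside [6, 10]  no
#8 H - A = 11 - 11 = 0  yes
#9 B - A = 3 - 11 = -8  yes
#10 gcd(11, 3) = 1  yes

The assignment fails constraints 2, 3, and 7.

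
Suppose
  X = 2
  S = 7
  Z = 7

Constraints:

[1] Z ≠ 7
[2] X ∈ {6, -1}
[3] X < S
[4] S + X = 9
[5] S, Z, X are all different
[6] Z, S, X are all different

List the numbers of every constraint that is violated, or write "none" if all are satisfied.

Constraints 1, 2, 5, 6 do not hold.

[1] Z = 7, but 7 is required to differ  ✘
[2] X = 2 is not in {6, -1}  ✘
[3] X = 2, S = 7; 2 < 7  ✔
[4] S + X = 7 + 2 = 9  ✔
[5] S = Z = 7, not all different  ✘
[6] Z = S = 7, not all different  ✘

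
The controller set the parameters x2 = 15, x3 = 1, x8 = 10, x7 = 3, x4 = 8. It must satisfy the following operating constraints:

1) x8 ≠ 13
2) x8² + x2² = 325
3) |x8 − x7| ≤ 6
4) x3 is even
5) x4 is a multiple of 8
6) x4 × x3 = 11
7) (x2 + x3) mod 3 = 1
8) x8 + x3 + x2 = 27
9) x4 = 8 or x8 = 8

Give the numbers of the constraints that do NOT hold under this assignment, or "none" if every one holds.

Constraints 3, 4, 6, and 8 are violated.

1) x8 = 10, and 10 ≠ 13 — holds.
2) x8² + x2² = 10² + 15² = 100 + 225 = 325 — holds.
3) |10 − 3| = 7; 7 > 6, exceeds bound 6 — fails.
4) x3 = 1 is odd — fails.
5) 8 / 8 = 1, so 8 divides 8 — holds.
6) x4 × x3 = 8 × 1 = 8, not 11 — fails.
7) x2 + x3 = 16; 16 mod 3 = 1 — holds.
8) x8 + x3 + x2 = 10 + 1 + 15 = 26, not 27 — fails.
9) x4 = 8 = 8 (first disjunct) — holds.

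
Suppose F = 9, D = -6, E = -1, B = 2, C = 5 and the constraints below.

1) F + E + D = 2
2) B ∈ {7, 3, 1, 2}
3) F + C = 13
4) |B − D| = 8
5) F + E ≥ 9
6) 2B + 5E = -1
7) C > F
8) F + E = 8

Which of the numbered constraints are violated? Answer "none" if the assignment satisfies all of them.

1) F + E + D = 9 + (-1) + (-6) = 2 — OK.
2) B = 2 is in {7, 3, 1, 2} — OK.
3) F + C = 9 + 5 = 14, not 13 — violated.
4) |2 − (-6)| = 8 — OK.
5) F + E = 9 + (-1) = 8; 8 < 9, bound 9 not met — violated.
6) 2B + 5E = 2(2) + 5(-1) = -1 — OK.
7) C = 5, F = 9; 5 ≤ 9 (want >) — violated.
8) F + E = 9 + (-1) = 8 — OK.

No — constraints 3, 5, and 7 are not satisfied.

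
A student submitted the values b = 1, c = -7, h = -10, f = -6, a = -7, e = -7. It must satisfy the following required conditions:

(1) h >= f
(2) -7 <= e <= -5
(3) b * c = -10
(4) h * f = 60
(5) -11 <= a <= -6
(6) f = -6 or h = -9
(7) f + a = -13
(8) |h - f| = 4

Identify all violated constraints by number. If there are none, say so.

(1) h = -10, f = -6; -10 < -6 (want ≥) — fails.
(2) e = -7 lies in [-7, -5] — holds.
(3) b * c = 1 * (-7) = -7, not -10 — fails.
(4) h * f = -10 * (-6) = 60 — holds.
(5) a = -7 lies in [-11, -6] — holds.
(6) f = -6 = -6 (first disjunct) — holds.
(7) f + a = -6 + (-7) = -13 — holds.
(8) |-10 - (-6)| = 4 — holds.

Constraints 1 and 3 are violated.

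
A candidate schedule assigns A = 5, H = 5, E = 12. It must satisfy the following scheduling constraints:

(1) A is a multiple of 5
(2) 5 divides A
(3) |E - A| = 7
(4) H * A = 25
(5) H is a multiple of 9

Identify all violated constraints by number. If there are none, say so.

(1) 5 / 5 = 1, so 5 divides 5 — holds.
(2) 5 / 5 = 1, so 5 divides 5 — holds.
(3) |12 - 5| = 7 — holds.
(4) H * A = 5 * 5 = 25 — holds.
(5) 5 = 9*0 + 5, so 9 does not divide 5 — fails.

No — constraint 5 is not satisfied.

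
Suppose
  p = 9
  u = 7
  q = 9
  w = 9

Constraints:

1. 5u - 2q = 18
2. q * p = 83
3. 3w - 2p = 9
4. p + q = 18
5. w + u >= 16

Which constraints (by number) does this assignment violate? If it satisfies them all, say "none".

Constraints 1 and 2 do not hold.

1. 5u - 2q = 5(7) - 2(9) = 17, not 18 — violated.
2. q * p = 9 * 9 = 81, not 83 — violated.
3. 3w - 2p = 3(9) - 2(9) = 9 — OK.
4. p + q = 9 + 9 = 18 — OK.
5. w + u = 9 + 7 = 16; 16 ≥ 16 — OK.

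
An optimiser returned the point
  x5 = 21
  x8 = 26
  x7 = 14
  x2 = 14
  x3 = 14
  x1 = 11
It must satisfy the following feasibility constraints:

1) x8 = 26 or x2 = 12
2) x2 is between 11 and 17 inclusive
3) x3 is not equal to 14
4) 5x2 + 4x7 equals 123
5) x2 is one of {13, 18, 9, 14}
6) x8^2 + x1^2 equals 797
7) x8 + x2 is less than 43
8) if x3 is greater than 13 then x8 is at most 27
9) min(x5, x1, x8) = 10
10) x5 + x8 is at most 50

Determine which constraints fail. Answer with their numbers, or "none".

1) x8 = 26 = 26 (first disjunct)  ✔
2) x2 = 14 lies in [11, 17]  ✔
3) x3 = 14, but 14 is required to differ  ✘
4) 5x2 + 4x7 = 5(14) + 4(14) = 126, not 123  ✘
5) x2 = 14 is in {13, 18, 9, 14}  ✔
6) x8^2 + x1^2 = 26^2 + 11^2 = 676 + 121 = 797  ✔
7) x8 + x2 = 26 + 14 = 40; 40 < 43  ✔
8) x3 = 14 > 13, so we need x8 ≤ 27; x8 = 26 ≤ 27  ✔
9) min(21, 11, 26) = 11, not 10  ✘
10) x5 + x8 = 21 + 26 = 47; 47 ≤ 50  ✔

The assignment fails constraints 3, 4, 9.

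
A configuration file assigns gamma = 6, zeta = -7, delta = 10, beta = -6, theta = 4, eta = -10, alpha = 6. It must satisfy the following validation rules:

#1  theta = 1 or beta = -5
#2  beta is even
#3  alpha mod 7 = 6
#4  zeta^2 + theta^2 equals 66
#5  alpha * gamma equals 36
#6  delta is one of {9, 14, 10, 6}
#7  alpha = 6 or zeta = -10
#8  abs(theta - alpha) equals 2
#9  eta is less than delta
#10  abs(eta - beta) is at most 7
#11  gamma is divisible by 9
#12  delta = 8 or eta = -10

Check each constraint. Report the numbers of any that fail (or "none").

The assignment fails constraints 1, 4, and 11.

#1 theta = 4 ≠ 1 and beta = -6 ≠ -5; both disjuncts false — violated.
#2 beta = -6 is even — satisfied.
#3 6 mod 7 = 6 — satisfied.
#4 zeta^2 + theta^2 = (-7)^2 + 4^2 = 49 + 16 = 65, not 66 — violated.
#5 alpha * gamma = 6 * 6 = 36 — satisfied.
#6 delta = 10 is in {9, 14, 10, 6} — satisfied.
#7 alpha = 6 = 6 (first disjunct) — satisfied.
#8 abs(4 - 6) = 2 — satisfied.
#9 eta = -10, delta = 10; -10 < 10 — satisfied.
#10 abs(-10 - (-6)) = 4; 4 ≤ 7 — satisfied.
#11 6 = 9*0 + 6, so 9 does not divide 6 — violated.
#12 delta = 10 ≠ 8, but eta = -10 = -10 (second disjunct) — satisfied.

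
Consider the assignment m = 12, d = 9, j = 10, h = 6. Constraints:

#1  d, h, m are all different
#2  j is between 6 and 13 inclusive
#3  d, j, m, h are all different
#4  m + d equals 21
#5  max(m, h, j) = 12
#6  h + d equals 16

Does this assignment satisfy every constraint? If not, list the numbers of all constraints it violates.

Violated: 6.

#1 values 9, 6, 12 are pairwise distinct — holds.
#2 j = 10 lies in [6, 13] — holds.
#3 values 9, 10, 12, 6 are pairwise distinct — holds.
#4 m + d = 12 + 9 = 21 — holds.
#5 max(12, 6, 10) = 12 — holds.
#6 h + d = 6 + 9 = 15, not 16 — does not hold.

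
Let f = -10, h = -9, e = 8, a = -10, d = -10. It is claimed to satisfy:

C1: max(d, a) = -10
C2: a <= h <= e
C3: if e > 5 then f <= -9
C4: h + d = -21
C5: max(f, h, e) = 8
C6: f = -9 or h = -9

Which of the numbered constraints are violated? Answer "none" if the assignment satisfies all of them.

Constraint 4 does not hold.

C1: max(-10, -10) = -10  OK
C2: values -10 <= -9 <= 8  OK
C3: e = 8 > 5, so we need f ≤ -9; f = -10 ≤ -9  OK
C4: h + d = -9 + (-10) = -19, not -21  FAIL
C5: max(-10, -9, 8) = 8  OK
C6: f = -10 ≠ -9, but h = -9 = -9 (second disjunct)  OK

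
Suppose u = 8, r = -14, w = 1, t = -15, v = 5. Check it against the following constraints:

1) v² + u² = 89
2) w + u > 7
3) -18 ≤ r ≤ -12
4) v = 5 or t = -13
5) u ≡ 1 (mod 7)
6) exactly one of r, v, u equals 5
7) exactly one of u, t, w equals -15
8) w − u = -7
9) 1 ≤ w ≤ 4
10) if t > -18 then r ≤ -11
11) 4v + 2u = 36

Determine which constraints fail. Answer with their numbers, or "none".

1) v² + u² = 5² + 8² = 25 + 64 = 89 — satisfied.
2) w + u = 1 + 8 = 9; 9 > 7 — satisfied.
3) r = -14 lies in [-18, -12] — satisfied.
4) v = 5 = 5 (first disjunct) — satisfied.
5) 8 mod 7 = 1 — satisfied.
6) r=-14, v=5, u=8; 1 of them equals 5 — satisfied.
7) u=8, t=-15, w=1; 1 of them equals -15 — satisfied.
8) w − u = 1 − 8 = -7 — satisfied.
9) w = 1 lies in [1, 4] — satisfied.
10) t = -15 > -18, so we need r ≤ -11; r = -14 ≤ -11 — satisfied.
11) 4v + 2u = 4(5) + 2(8) = 36 — satisfied.

All constraints are satisfied.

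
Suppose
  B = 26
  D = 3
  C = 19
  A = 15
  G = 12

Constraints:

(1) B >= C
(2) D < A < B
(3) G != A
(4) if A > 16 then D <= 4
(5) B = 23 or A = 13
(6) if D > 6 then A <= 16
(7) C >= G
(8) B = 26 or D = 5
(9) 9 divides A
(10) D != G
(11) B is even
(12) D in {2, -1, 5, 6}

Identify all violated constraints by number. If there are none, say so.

(1) B = 26, C = 19; 26 ≥ 19 — holds.
(2) values 3 < 15 < 26 — holds.
(3) G = 12, A = 15; distinct — holds.
(4) A = 15, not > 16; antecedent false, conditional vacuously true — holds.
(5) B = 26 ≠ 23 and A = 15 ≠ 13; both disjuncts false — does not hold.
(6) D = 3, not > 6; antecedent false, conditional vacuously true — holds.
(7) C = 19, G = 12; 19 ≥ 12 — holds.
(8) B = 26 = 26 (first disjunct) — holds.
(9) 15 = 9*1 + 6, so 9 does not divide 15 — does not hold.
(10) D = 3, G = 12; distinct — holds.
(11) B = 26 is even — holds.
(12) D = 3 is not in {2, -1, 5, 6} — does not hold.

Constraints 5, 9, and 12 are violated.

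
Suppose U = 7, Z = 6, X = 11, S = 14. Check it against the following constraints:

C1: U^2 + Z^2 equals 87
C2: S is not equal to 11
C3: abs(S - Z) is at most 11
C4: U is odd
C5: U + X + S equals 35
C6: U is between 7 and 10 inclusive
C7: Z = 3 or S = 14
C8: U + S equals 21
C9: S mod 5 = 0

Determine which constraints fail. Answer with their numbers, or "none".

C1: U^2 + Z^2 = 7^2 + 6^2 = 49 + 36 = 85, not 87  ✘
C2: S = 14, and 14 ≠ 11  ✔
C3: abs(14 - 6) = 8; 8 ≤ 11  ✔
C4: U = 7 is odd  ✔
C5: U + X + S = 7 + 11 + 14 = 32, not 35  ✘
C6: U = 7 lies in [7, 10]  ✔
C7: Z = 6 ≠ 3, but S = 14 = 14 (second disjunct)  ✔
C8: U + S = 7 + 14 = 21  ✔
C9: 14 mod 5 = 4, not 0  ✘

Violated: 1, 5, 9.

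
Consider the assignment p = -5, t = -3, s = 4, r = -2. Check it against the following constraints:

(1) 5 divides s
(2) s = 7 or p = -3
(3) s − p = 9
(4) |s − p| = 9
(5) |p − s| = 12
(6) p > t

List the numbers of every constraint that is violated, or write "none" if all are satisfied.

(1) 4 = 5×0 + 4, so 5 does not divide 4  FAIL
(2) s = 4 ≠ 7 and p = -5 ≠ -3; both disjuncts false  FAIL
(3) s − p = 4 − (-5) = 9  OK
(4) |4 − (-5)| = 9  OK
(5) |-5 − 4| = 9, not 12  FAIL
(6) p = -5, t = -3; -5 ≤ -3 (want >)  FAIL

The assignment fails constraints 1, 2, 5, and 6.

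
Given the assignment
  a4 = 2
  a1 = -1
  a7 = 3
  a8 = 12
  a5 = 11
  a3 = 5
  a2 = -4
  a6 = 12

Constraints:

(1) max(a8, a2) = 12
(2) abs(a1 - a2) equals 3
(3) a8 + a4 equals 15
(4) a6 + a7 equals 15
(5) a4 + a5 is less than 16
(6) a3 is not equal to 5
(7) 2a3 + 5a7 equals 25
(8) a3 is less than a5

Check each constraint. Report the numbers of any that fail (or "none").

Constraints 3 and 6 are violated.

(1) max(12, -4) = 12 — OK.
(2) abs(-1 - (-4)) = 3 — OK.
(3) a8 + a4 = 12 + 2 = 14, not 15 — violated.
(4) a6 + a7 = 12 + 3 = 15 — OK.
(5) a4 + a5 = 2 + 11 = 13; 13 < 16 — OK.
(6) a3 = 5, but 5 is required to differ — violated.
(7) 2a3 + 5a7 = 2(5) + 5(3) = 25 — OK.
(8) a3 = 5, a5 = 11; 5 < 11 — OK.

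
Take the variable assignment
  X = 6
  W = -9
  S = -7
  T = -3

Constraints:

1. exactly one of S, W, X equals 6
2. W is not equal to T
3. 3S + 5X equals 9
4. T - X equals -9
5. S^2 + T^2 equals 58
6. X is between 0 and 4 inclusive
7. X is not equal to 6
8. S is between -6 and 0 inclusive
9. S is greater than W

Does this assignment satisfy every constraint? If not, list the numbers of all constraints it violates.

No — constraints 6, 7, and 8 are not satisfied.

1. S=-7, W=-9, X=6; 1 of them equals 6  ✓
2. W = -9, T = -3; distinct  ✓
3. 3S + 5X = 3(-7) + 5(6) = 9  ✓
4. T - X = -3 - 6 = -9  ✓
5. S^2 + T^2 = (-7)^2 + (-3)^2 = 49 + 9 = 58  ✓
6. X = 6 is outside [0, 4]  ✗
7. X = 6, but 6 is required to differ  ✗
8. S = -7 is outside [-6, 0]  ✗
9. S = -7, W = -9; -7 > -9  ✓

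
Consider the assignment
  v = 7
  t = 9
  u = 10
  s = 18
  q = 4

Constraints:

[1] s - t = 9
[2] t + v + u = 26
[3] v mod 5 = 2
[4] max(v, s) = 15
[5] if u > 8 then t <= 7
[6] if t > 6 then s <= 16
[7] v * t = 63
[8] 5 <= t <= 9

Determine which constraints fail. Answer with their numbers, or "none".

[1] s - t = 18 - 9 = 9 — holds.
[2] t + v + u = 9 + 7 + 10 = 26 — holds.
[3] 7 mod 5 = 2 — holds.
[4] max(7, 18) = 18, not 15 — does not hold.
[5] u = 10 > 8, so we need t ≤ 7; but t = 9 > 7 — does not hold.
[6] t = 9 > 6, so we need s ≤ 16; but s = 18 > 16 — does not hold.
[7] v * t = 7 * 9 = 63 — holds.
[8] t = 9 lies in [5, 9] — holds.

The assignment fails constraints 4, 5, 6.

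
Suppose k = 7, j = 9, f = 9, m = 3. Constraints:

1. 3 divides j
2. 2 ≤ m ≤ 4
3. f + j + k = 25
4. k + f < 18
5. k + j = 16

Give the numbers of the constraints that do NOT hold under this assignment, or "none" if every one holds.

No violations.

1. 9 / 3 = 3, so 3 divides 9 — OK.
2. m = 3 lies in [2, 4] — OK.
3. f + j + k = 9 + 9 + 7 = 25 — OK.
4. k + f = 7 + 9 = 16; 16 < 18 — OK.
5. k + j = 7 + 9 = 16 — OK.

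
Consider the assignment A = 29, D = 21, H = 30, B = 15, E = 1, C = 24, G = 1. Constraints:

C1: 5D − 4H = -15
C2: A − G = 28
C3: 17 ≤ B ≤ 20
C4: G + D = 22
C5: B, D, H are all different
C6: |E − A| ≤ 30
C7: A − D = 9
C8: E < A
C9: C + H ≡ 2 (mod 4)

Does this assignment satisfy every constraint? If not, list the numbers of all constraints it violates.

The assignment fails constraints 3 and 7.

C1: 5D − 4H = 5(21) − 4(30) = -15 — OK.
C2: A − G = 29 − 1 = 28 — OK.
C3: B = 15 is outside [17, 20] — violated.
C4: G + D = 1 + 21 = 22 — OK.
C5: values 15, 21, 30 are pairwise distinct — OK.
C6: |1 − 29| = 28; 28 ≤ 30 — OK.
C7: A − D = 29 − 21 = 8, not 9 — violated.
C8: E = 1, A = 29; 1 < 29 — OK.
C9: C + H = 54; 54 mod 4 = 2 — OK.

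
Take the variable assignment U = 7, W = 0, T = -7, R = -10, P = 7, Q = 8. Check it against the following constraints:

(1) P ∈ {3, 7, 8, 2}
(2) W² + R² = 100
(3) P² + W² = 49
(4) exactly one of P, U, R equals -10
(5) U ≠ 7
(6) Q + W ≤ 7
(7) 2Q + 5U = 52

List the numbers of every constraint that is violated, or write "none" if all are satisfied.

Violated: 5, 6, 7.

(1) P = 7 is in {3, 7, 8, 2}  yes
(2) W² + R² = 0² + (-10)² = 0 + 100 = 100  yes
(3) P² + W² = 7² + 0² = 49 + 0 = 49  yes
(4) P=7, U=7, R=-10; 1 of them equals -10  yes
(5) U = 7, but 7 is required to differ  no
(6) Q + W = 8 + 0 = 8; 8 > 7, bound 7 not met  no
(7) 2Q + 5U = 2(8) + 5(7) = 51, not 52  no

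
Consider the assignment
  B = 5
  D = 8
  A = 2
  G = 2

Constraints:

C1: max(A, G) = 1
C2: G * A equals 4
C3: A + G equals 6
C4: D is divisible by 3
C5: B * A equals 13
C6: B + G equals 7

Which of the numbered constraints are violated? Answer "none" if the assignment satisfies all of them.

Violated: 1, 3, 4, and 5.

C1: max(2, 2) = 2, not 1  false
C2: G * A = 2 * 2 = 4  true
C3: A + G = 2 + 2 = 4, not 6  false
C4: 8 = 3*2 + 2, so 3 does not divide 8  false
C5: B * A = 5 * 2 = 10, not 13  false
C6: B + G = 5 + 2 = 7  true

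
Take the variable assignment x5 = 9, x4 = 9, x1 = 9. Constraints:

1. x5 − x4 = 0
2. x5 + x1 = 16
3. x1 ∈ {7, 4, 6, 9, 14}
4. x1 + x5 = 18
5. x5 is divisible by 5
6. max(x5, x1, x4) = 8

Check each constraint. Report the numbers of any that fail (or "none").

No — constraints 2, 5, and 6 are not satisfied.

1. x5 − x4 = 9 − 9 = 0 — satisfied.
2. x5 + x1 = 9 + 9 = 18, not 16 — violated.
3. x1 = 9 is in {7, 4, 6, 9, 14} — satisfied.
4. x1 + x5 = 9 + 9 = 18 — satisfied.
5. 9 = 5×1 + 4, so 5 does not divide 9 — violated.
6. max(9, 9, 9) = 9, not 8 — violated.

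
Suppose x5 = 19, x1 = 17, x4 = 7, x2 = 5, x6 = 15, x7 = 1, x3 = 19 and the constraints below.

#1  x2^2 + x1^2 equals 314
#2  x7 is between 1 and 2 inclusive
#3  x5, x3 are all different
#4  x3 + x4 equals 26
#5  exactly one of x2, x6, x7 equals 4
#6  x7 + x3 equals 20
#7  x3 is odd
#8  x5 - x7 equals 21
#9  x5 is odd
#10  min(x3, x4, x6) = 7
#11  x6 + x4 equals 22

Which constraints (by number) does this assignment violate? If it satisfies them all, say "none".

#1 x2^2 + x1^2 = 5^2 + 17^2 = 25 + 289 = 314  OK
#2 x7 = 1 lies in [1, 2]  OK
#3 x5 = x3 = 19, not all different  FAIL
#4 x3 + x4 = 19 + 7 = 26  OK
#5 x2=5, x6=15, x7=1; 0 of them equal 4, not exactly one  FAIL
#6 x7 + x3 = 1 + 19 = 20  OK
#7 x3 = 19 is odd  OK
#8 x5 - x7 = 19 - 1 = 18, not 21  FAIL
#9 x5 = 19 is odd  OK
#10 min(19, 7, 15) = 7  OK
#11 x6 + x4 = 15 + 7 = 22  OK

No — constraints 3, 5, 8 are not satisfied.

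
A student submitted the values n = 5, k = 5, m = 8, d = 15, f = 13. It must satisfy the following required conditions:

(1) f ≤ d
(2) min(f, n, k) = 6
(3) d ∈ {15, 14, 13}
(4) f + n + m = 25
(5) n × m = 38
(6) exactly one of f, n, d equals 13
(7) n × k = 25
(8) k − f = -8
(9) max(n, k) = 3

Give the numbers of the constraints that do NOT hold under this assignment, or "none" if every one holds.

No — constraints 2, 4, 5, 9 are not satisfied.

(1) f = 13, d = 15; 13 ≤ 15 — OK.
(2) min(13, 5, 5) = 5, not 6 — violated.
(3) d = 15 is in {15, 14, 13} — OK.
(4) f + n + m = 13 + 5 + 8 = 26, not 25 — violated.
(5) n × m = 5 × 8 = 40, not 38 — violated.
(6) f=13, n=5, d=15; 1 of them equals 13 — OK.
(7) n × k = 5 × 5 = 25 — OK.
(8) k − f = 5 − 13 = -8 — OK.
(9) max(5, 5) = 5, not 3 — violated.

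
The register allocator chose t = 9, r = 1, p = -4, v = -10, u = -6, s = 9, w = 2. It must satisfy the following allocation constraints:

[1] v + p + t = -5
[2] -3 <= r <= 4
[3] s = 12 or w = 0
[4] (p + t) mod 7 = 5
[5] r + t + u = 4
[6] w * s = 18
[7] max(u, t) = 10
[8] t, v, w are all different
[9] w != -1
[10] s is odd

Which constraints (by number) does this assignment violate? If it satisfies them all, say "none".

[1] v + p + t = -10 + (-4) + 9 = -5  yes
[2] r = 1 lies in [-3, 4]  yes
[3] s = 9 ≠ 12 and w = 2 ≠ 0; both disjuncts false  no
[4] p + t = 5; 5 mod 7 = 5  yes
[5] r + t + u = 1 + 9 + (-6) = 4  yes
[6] w * s = 2 * 9 = 18  yes
[7] max(-6, 9) = 9, not 10  no
[8] values 9, -10, 2 are pairwise distinct  yes
[9] w = 2, and 2 ≠ -1  yes
[10] s = 9 is odd  yes

Constraints 3 and 7 are violated.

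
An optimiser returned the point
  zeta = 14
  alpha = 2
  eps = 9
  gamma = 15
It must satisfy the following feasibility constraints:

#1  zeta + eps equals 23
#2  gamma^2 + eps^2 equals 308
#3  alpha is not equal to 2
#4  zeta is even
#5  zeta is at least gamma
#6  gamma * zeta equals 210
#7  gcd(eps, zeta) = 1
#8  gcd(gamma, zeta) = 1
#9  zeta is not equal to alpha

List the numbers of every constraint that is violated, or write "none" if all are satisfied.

No — constraints 2, 3, and 5 are not satisfied.

#1 zeta + eps = 14 + 9 = 23 — satisfied.
#2 gamma^2 + eps^2 = 15^2 + 9^2 = 225 + 81 = 306, not 308 — violated.
#3 alpha = 2, but 2 is required to differ — violated.
#4 zeta = 14 is even — satisfied.
#5 zeta = 14, gamma = 15; 14 < 15 (want ≥) — violated.
#6 gamma * zeta = 15 * 14 = 210 — satisfied.
#7 gcd(9, 14) = 1 — satisfied.
#8 gcd(15, 14) = 1 — satisfied.
#9 zeta = 14, alpha = 2; distinct — satisfied.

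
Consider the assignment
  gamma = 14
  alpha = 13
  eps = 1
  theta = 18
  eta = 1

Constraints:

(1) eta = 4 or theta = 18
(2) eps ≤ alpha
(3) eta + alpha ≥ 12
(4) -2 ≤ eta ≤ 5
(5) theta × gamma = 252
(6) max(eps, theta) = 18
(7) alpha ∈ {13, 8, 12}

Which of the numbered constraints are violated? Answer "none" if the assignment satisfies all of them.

All constraints are satisfied.

(1) eta = 1 ≠ 4, but theta = 18 = 18 (second disjunct)  OK
(2) eps = 1, alpha = 13; 1 ≤ 13  OK
(3) eta + alpha = 1 + 13 = 14; 14 ≥ 12  OK
(4) eta = 1 lies in [-2, 5]  OK
(5) theta × gamma = 18 × 14 = 252  OK
(6) max(1, 18) = 18  OK
(7) alpha = 13 is in {13, 8, 12}  OK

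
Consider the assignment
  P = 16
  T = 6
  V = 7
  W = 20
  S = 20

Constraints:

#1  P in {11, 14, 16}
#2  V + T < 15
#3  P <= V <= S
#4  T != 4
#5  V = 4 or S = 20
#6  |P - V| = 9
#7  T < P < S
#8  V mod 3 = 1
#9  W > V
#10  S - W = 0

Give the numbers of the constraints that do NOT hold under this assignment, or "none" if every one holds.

No — constraint 3 is not satisfied.

#1 P = 16 is in {11, 14, 16}  holds
#2 V + T = 7 + 6 = 13; 13 < 15  holds
#3 values 16, 7, 20; P = 16 is not <= V = 7  fails
#4 T = 6, and 6 ≠ 4  holds
#5 V = 7 ≠ 4, but S = 20 = 20 (second disjunct)  holds
#6 |16 - 7| = 9  holds
#7 values 6 < 16 < 20  holds
#8 7 mod 3 = 1  holds
#9 W = 20, V = 7; 20 > 7  holds
#10 S - W = 20 - 20 = 0  holds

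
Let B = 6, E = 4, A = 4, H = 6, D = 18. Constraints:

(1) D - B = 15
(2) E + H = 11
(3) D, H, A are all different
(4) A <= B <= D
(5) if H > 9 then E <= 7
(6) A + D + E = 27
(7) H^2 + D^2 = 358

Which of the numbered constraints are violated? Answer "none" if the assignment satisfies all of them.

(1) D - B = 18 - 6 = 12, not 15 — fails.
(2) E + H = 4 + 6 = 10, not 11 — fails.
(3) values 18, 6, 4 are pairwise distinct — holds.
(4) values 4 <= 6 <= 18 — holds.
(5) H = 6, not > 9; antecedent false, conditional vacuously true — holds.
(6) A + D + E = 4 + 18 + 4 = 26, not 27 — fails.
(7) H^2 + D^2 = 6^2 + 18^2 = 36 + 324 = 360, not 358 — fails.

Violated: 1, 2, 6, 7.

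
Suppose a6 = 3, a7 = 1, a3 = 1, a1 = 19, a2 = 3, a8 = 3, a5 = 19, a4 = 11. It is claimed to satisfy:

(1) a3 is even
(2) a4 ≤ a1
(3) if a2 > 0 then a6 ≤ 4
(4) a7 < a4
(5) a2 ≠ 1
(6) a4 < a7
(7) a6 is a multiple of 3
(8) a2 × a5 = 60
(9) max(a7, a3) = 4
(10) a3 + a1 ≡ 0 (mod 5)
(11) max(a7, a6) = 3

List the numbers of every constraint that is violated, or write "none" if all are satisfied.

(1) a3 = 1 is odd  FAIL
(2) a4 = 11, a1 = 19; 11 ≤ 19  OK
(3) a2 = 3 > 0, so we need a6 ≤ 4; a6 = 3 ≤ 4  OK
(4) a7 = 1, a4 = 11; 1 < 11  OK
(5) a2 = 3, and 3 ≠ 1  OK
(6) a4 = 11, a7 = 1; 11 ≥ 1 (want <)  FAIL
(7) 3 / 3 = 1, so 3 divides 3  OK
(8) a2 × a5 = 3 × 19 = 57, not 60  FAIL
(9) max(1, 1) = 1, not 4  FAIL
(10) a3 + a1 = 20; 20 mod 5 = 0  OK
(11) max(1, 3) = 3  OK

No — constraints 1, 6, 8, and 9 are not satisfied.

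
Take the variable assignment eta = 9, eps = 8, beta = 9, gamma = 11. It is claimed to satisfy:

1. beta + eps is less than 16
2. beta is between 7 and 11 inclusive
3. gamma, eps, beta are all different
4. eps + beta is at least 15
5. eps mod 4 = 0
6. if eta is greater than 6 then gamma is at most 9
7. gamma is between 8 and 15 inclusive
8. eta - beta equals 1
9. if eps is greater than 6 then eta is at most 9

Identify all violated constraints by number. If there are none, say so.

1. beta + eps = 9 + 8 = 17; 17 ≥ 16, bound 16 not met — fails.
2. beta = 9 lies in [7, 11] — holds.
3. values 11, 8, 9 are pairwise distinct — holds.
4. eps + beta = 8 + 9 = 17; 17 ≥ 15 — holds.
5. 8 mod 4 = 0 — holds.
6. eta = 9 > 6, so we need gamma ≤ 9; but gamma = 11 > 9 — fails.
7. gamma = 11 lies in [8, 15] — holds.
8. eta - beta = 9 - 9 = 0, not 1 — fails.
9. eps = 8 > 6, so we need eta ≤ 9; eta = 9 ≤ 9 — holds.

Violated: 1, 6, and 8.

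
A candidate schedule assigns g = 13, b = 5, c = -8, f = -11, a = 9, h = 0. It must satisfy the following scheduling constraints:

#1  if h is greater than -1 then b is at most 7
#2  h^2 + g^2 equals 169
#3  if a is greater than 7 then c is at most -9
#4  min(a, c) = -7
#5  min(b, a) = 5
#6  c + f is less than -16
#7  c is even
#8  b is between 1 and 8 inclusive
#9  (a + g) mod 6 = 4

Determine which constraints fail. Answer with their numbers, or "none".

#1 h = 0 > -1, so we need b ≤ 7; b = 5 ≤ 7 — OK.
#2 h^2 + g^2 = 0^2 + 13^2 = 0 + 169 = 169 — OK.
#3 a = 9 > 7, so we need c ≤ -9; but c = -8 > -9 — violated.
#4 min(9, -8) = -8, not -7 — violated.
#5 min(5, 9) = 5 — OK.
#6 c + f = -8 + (-11) = -19; -19 < -16 — OK.
#7 c = -8 is even — OK.
#8 b = 5 lies in [1, 8] — OK.
#9 a + g = 22; 22 mod 6 = 4 — OK.

The assignment fails constraints 3 and 4.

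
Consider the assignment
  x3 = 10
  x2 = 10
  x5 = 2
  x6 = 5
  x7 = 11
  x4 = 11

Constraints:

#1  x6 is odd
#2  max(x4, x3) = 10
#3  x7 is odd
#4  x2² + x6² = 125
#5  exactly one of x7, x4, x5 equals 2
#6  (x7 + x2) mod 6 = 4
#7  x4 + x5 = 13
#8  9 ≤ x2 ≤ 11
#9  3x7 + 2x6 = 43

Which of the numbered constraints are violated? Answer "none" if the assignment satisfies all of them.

#1 x6 = 5 is odd — OK.
#2 max(11, 10) = 11, not 10 — violated.
#3 x7 = 11 is odd — OK.
#4 x2² + x6² = 10² + 5² = 100 + 25 = 125 — OK.
#5 x7=11, x4=11, x5=2; 1 of them equals 2 — OK.
#6 x7 + x2 = 21; 21 mod 6 = 3, not 4 — violated.
#7 x4 + x5 = 11 + 2 = 13 — OK.
#8 x2 = 10 lies in [9, 11] — OK.
#9 3x7 + 2x6 = 3(11) + 2(5) = 43 — OK.

Constraints 2, 6 are violated.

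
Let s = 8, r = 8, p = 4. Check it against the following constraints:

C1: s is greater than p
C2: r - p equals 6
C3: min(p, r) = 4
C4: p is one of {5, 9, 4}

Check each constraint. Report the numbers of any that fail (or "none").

No — constraint 2 is not satisfied.

C1: s = 8, p = 4; 8 > 4 — satisfied.
C2: r - p = 8 - 4 = 4, not 6 — violated.
C3: min(4, 8) = 4 — satisfied.
C4: p = 4 is in {5, 9, 4} — satisfied.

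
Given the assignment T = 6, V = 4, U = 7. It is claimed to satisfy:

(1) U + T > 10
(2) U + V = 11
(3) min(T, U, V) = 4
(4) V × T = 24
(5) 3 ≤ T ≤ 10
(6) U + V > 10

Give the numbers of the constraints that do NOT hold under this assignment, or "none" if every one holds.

The assignment satisfies every constraint.

(1) U + T = 7 + 6 = 13; 13 > 10  OK
(2) U + V = 7 + 4 = 11  OK
(3) min(6, 7, 4) = 4  OK
(4) V × T = 4 × 6 = 24  OK
(5) T = 6 lies in [3, 10]  OK
(6) U + V = 7 + 4 = 11; 11 > 10  OK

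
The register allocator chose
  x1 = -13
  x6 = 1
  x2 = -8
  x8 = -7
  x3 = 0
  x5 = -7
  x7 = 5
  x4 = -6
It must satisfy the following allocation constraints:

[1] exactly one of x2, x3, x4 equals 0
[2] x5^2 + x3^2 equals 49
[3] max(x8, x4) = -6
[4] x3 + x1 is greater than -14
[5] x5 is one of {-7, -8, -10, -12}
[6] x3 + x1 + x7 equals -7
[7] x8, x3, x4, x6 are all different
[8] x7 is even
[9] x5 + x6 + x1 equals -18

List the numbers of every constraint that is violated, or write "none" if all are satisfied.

Constraints 6, 8, 9 do not hold.

[1] x2=-8, x3=0, x4=-6; 1 of them equals 0 — OK.
[2] x5^2 + x3^2 = (-7)^2 + 0^2 = 49 + 0 = 49 — OK.
[3] max(-7, -6) = -6 — OK.
[4] x3 + x1 = 0 + (-13) = -13; -13 > -14 — OK.
[5] x5 = -7 is in {-7, -8, -10, -12} — OK.
[6] x3 + x1 + x7 = 0 + (-13) + 5 = -8, not -7 — violated.
[7] values -7, 0, -6, 1 are pairwise distinct — OK.
[8] x7 = 5 is odd — violated.
[9] x5 + x6 + x1 = -7 + 1 + (-13) = -19, not -18 — violated.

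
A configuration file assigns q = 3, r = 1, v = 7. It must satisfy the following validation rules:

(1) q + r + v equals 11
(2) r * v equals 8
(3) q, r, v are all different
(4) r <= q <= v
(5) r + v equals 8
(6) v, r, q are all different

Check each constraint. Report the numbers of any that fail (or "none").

The assignment fails constraint 2.

(1) q + r + v = 3 + 1 + 7 = 11  ✓
(2) r * v = 1 * 7 = 7, not 8  ✗
(3) values 3, 1, 7 are pairwise distinct  ✓
(4) values 1 <= 3 <= 7  ✓
(5) r + v = 1 + 7 = 8  ✓
(6) values 7, 1, 3 are pairwise distinct  ✓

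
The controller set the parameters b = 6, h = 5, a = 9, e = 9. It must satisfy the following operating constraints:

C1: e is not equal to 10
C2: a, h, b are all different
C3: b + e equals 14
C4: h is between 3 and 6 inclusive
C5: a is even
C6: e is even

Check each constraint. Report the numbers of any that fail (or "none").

No — constraints 3, 5, and 6 are not satisfied.

C1: e = 9, and 9 ≠ 10  true
C2: values 9, 5, 6 are pairwise distinct  true
C3: b + e = 6 + 9 = 15, not 14  false
C4: h = 5 lies in [3, 6]  true
C5: a = 9 is odd  false
C6: e = 9 is odd  false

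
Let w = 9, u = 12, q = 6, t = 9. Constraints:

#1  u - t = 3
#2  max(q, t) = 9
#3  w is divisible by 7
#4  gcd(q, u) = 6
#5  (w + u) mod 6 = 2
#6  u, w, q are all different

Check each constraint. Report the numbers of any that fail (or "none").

Constraints 3, 5 are violated.

#1 u - t = 12 - 9 = 3 — holds.
#2 max(6, 9) = 9 — holds.
#3 9 = 7*1 + 2, so 7 does not divide 9 — fails.
#4 gcd(6, 12) = 6 — holds.
#5 w + u = 21; 21 mod 6 = 3, not 2 — fails.
#6 values 12, 9, 6 are pairwise distinct — holds.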